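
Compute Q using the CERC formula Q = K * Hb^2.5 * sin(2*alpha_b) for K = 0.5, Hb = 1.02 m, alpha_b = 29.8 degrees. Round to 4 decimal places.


Q = K * Hb^2.5 * sin(2 * alpha_b)
Hb^2.5 = 1.02^2.5 = 1.050752
sin(2 * 29.8) = sin(59.6) = 0.862514
Q = 0.5 * 1.050752 * 0.862514
Q = 0.4531 m^3/s

0.4531


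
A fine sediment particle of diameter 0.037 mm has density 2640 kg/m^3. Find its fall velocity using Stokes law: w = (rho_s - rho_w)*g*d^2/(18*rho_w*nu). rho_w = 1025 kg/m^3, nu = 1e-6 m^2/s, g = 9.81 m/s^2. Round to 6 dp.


w = (rho_s - rho_w) * g * d^2 / (18 * rho_w * nu)
d = 0.037 mm = 0.000037 m
rho_s - rho_w = 2640 - 1025 = 1615
Numerator = 1615 * 9.81 * (0.000037)^2 = 0.000021689272
Denominator = 18 * 1025 * 1e-6 = 0.018450
w = 0.001176 m/s

0.001176


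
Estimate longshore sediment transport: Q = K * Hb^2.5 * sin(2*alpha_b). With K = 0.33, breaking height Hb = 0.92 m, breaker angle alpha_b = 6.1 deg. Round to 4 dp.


Q = K * Hb^2.5 * sin(2 * alpha_b)
Hb^2.5 = 0.92^2.5 = 0.811838
sin(2 * 6.1) = sin(12.2) = 0.211325
Q = 0.33 * 0.811838 * 0.211325
Q = 0.0566 m^3/s

0.0566


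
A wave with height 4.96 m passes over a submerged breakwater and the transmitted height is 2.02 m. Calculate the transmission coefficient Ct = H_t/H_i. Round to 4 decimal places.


Ct = H_t / H_i
Ct = 2.02 / 4.96
Ct = 0.4073

0.4073


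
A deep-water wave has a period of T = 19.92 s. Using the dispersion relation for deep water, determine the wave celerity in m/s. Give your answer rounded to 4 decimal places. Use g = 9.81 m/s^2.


We use the deep-water celerity formula:
C = g * T / (2 * pi)
C = 9.81 * 19.92 / (2 * 3.14159...)
C = 195.415200 / 6.283185
C = 31.1013 m/s

31.1013


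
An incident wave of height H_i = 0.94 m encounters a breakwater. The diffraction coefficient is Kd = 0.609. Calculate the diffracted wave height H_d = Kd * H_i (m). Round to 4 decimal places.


H_d = Kd * H_i
H_d = 0.609 * 0.94
H_d = 0.5725 m

0.5725


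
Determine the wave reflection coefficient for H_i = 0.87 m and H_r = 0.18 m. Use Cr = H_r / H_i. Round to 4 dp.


Cr = H_r / H_i
Cr = 0.18 / 0.87
Cr = 0.2069

0.2069


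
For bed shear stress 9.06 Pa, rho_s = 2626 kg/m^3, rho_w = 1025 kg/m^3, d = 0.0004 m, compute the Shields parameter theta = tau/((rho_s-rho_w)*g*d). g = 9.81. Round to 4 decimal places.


theta = tau / ((rho_s - rho_w) * g * d)
rho_s - rho_w = 2626 - 1025 = 1601
Denominator = 1601 * 9.81 * 0.0004 = 6.282324
theta = 9.06 / 6.282324
theta = 1.4421

1.4421


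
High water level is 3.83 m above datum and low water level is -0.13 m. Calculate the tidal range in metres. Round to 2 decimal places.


Tidal range = High water - Low water
Tidal range = 3.83 - (-0.13)
Tidal range = 3.96 m

3.96


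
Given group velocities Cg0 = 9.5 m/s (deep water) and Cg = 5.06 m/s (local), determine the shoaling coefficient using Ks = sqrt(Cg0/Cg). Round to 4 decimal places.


Ks = sqrt(Cg0 / Cg)
Ks = sqrt(9.5 / 5.06)
Ks = sqrt(1.8775)
Ks = 1.3702

1.3702


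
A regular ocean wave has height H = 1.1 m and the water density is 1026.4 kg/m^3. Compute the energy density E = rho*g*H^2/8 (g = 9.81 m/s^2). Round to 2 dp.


E = (1/8) * rho * g * H^2
E = (1/8) * 1026.4 * 9.81 * 1.1^2
E = 0.125 * 1026.4 * 9.81 * 1.2100
E = 1522.93 J/m^2

1522.93


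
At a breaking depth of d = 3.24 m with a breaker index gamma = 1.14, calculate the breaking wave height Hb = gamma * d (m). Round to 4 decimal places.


Hb = gamma * d
Hb = 1.14 * 3.24
Hb = 3.6936 m

3.6936


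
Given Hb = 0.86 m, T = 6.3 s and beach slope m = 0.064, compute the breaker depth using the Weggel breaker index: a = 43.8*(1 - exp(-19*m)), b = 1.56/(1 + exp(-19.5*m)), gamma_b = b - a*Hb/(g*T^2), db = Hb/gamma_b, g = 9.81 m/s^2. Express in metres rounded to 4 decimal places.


a = 43.8 * (1 - exp(-19 * m))
exp(-19 * 0.064) = exp(-1.2160) = 0.296413
a = 43.8 * (1 - 0.296413) = 30.817091
b = 1.56 / (1 + exp(-19.5 * m))
exp(-19.5 * 0.064) = exp(-1.2480) = 0.287078
b = 1.56 / (1 + 0.287078) = 1.212047
Hb / (g * T^2) = 0.86 / (9.81 * 6.3^2) = 0.86 / 389.3589 = 0.00220876
gamma_b = b - a * Hb/(g*T^2) = 1.212047 - 30.817091 * 0.00220876 = 1.143980
db = Hb / gamma_b = 0.86 / 1.143980
db = 0.7518 m

0.7518


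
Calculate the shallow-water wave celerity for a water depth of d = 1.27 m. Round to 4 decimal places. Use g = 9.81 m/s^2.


Using the shallow-water approximation:
C = sqrt(g * d) = sqrt(9.81 * 1.27)
C = sqrt(12.4587)
C = 3.5297 m/s

3.5297


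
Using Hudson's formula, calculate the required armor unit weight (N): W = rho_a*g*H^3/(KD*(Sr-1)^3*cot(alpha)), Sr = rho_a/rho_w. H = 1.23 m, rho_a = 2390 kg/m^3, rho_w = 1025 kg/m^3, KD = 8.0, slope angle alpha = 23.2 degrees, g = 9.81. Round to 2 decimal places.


Sr = rho_a / rho_w = 2390 / 1025 = 2.331707
(Sr - 1) = 1.331707
(Sr - 1)^3 = 2.361709
cot(23.2) = 1 / tan(23.2) = 1 / 0.428601 = 2.333175
Numerator = 2390 * 9.81 * 1.23^3 = 43629.7016
Denominator = 8.0 * 2.361709 * 2.333175 = 44.082237
W = 43629.7016 / 44.082237
W = 989.73 N

989.73


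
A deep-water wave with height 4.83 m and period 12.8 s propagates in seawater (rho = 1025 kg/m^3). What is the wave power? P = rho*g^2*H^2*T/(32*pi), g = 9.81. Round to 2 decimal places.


P = rho * g^2 * H^2 * T / (32 * pi)
P = 1025 * 9.81^2 * 4.83^2 * 12.8 / (32 * pi)
P = 1025 * 96.2361 * 23.3289 * 12.8 / 100.53096
P = 292999.08 W/m

292999.08


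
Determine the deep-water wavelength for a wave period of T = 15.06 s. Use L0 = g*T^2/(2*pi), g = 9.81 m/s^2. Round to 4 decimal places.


L0 = g * T^2 / (2 * pi)
L0 = 9.81 * 15.06^2 / (2 * pi)
L0 = 9.81 * 226.8036 / 6.28319
L0 = 2224.9433 / 6.28319
L0 = 354.1107 m

354.1107


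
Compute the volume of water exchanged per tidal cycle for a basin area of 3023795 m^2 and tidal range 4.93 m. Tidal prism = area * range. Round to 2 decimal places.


Tidal prism = Area * Tidal range
P = 3023795 * 4.93
P = 14907309.35 m^3

14907309.35


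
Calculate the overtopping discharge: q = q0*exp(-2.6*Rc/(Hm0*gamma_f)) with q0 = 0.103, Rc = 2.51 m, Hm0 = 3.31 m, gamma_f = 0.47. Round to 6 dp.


q = q0 * exp(-2.6 * Rc / (Hm0 * gamma_f))
Exponent = -2.6 * 2.51 / (3.31 * 0.47)
= -2.6 * 2.51 / 1.5557
= -4.194896
exp(-4.194896) = 0.015072
q = 0.103 * 0.015072
q = 0.001552 m^3/s/m

0.001552


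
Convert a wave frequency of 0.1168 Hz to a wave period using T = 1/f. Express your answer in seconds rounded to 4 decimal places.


T = 1 / f
T = 1 / 0.1168
T = 8.5616 s

8.5616


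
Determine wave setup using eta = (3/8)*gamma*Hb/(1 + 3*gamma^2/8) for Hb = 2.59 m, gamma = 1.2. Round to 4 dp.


eta = (3/8) * gamma * Hb / (1 + 3*gamma^2/8)
Numerator = (3/8) * 1.2 * 2.59 = 1.165500
Denominator = 1 + 3*1.2^2/8 = 1 + 0.540000 = 1.540000
eta = 1.165500 / 1.540000
eta = 0.7568 m

0.7568


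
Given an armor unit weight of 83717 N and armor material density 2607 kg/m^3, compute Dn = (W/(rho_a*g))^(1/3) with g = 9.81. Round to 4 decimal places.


V = W / (rho_a * g)
V = 83717 / (2607 * 9.81)
V = 83717 / 25574.67
V = 3.273434 m^3
Dn = V^(1/3) = 3.273434^(1/3)
Dn = 1.4848 m

1.4848


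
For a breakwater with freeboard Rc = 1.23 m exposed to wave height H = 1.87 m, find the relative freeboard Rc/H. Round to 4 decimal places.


Relative freeboard = Rc / H
= 1.23 / 1.87
= 0.6578

0.6578


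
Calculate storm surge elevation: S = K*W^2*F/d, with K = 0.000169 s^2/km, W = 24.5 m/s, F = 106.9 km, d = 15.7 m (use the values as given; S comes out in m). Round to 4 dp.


S = K * W^2 * F / d
W^2 = 24.5^2 = 600.25
S = 0.000169 * 600.25 * 106.9 / 15.7
Numerator = 0.000169 * 600.25 * 106.9 = 10.844177
S = 10.844177 / 15.7 = 0.6907 m

0.6907


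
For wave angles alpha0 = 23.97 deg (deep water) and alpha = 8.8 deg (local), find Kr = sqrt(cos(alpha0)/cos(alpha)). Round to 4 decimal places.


Kr = sqrt(cos(alpha0) / cos(alpha))
cos(23.97) = 0.913758
cos(8.8) = 0.988228
Kr = sqrt(0.913758 / 0.988228)
Kr = sqrt(0.924643)
Kr = 0.9616

0.9616


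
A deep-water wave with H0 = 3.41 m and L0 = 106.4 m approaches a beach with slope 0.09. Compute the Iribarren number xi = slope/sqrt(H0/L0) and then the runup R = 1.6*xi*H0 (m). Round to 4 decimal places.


xi = slope / sqrt(H0/L0)
H0/L0 = 3.41/106.4 = 0.032049
sqrt(0.032049) = 0.179022
xi = 0.09 / 0.179022 = 0.502732
R = 1.6 * xi * H0 = 1.6 * 0.502732 * 3.41
R = 2.7429 m

2.7429


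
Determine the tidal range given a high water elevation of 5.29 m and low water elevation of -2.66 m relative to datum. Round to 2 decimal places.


Tidal range = High water - Low water
Tidal range = 5.29 - (-2.66)
Tidal range = 7.95 m

7.95


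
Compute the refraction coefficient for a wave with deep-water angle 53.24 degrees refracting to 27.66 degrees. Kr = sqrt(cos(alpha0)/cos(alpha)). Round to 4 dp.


Kr = sqrt(cos(alpha0) / cos(alpha))
cos(53.24) = 0.598464
cos(27.66) = 0.885718
Kr = sqrt(0.598464 / 0.885718)
Kr = sqrt(0.675683)
Kr = 0.8220

0.8220


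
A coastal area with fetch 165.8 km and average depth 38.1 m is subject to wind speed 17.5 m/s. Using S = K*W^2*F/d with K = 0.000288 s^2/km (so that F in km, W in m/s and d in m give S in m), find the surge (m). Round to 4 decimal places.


S = K * W^2 * F / d
W^2 = 17.5^2 = 306.25
S = 0.000288 * 306.25 * 165.8 / 38.1
Numerator = 0.000288 * 306.25 * 165.8 = 14.623560
S = 14.623560 / 38.1 = 0.3838 m

0.3838


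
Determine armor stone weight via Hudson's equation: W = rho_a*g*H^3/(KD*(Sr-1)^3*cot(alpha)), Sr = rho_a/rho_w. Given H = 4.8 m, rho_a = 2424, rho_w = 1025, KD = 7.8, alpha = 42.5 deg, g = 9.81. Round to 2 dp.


Sr = rho_a / rho_w = 2424 / 1025 = 2.364878
(Sr - 1) = 1.364878
(Sr - 1)^3 = 2.542621
cot(42.5) = 1 / tan(42.5) = 1 / 0.916331 = 1.091309
Numerator = 2424 * 9.81 * 4.8^3 = 2629815.8285
Denominator = 7.8 * 2.542621 * 1.091309 = 21.643310
W = 2629815.8285 / 21.643310
W = 121507.10 N

121507.10


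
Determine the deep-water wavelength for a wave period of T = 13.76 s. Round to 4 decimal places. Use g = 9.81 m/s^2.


L0 = g * T^2 / (2 * pi)
L0 = 9.81 * 13.76^2 / (2 * pi)
L0 = 9.81 * 189.3376 / 6.28319
L0 = 1857.4019 / 6.28319
L0 = 295.6147 m

295.6147


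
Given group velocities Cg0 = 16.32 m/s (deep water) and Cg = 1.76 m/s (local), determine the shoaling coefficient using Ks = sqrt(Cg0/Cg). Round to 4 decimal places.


Ks = sqrt(Cg0 / Cg)
Ks = sqrt(16.32 / 1.76)
Ks = sqrt(9.2727)
Ks = 3.0451

3.0451


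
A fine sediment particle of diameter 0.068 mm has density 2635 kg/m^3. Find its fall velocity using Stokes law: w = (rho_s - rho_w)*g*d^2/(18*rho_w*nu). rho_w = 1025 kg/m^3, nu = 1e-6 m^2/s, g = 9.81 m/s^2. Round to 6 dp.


w = (rho_s - rho_w) * g * d^2 / (18 * rho_w * nu)
d = 0.068 mm = 0.000068 m
rho_s - rho_w = 2635 - 1025 = 1610
Numerator = 1610 * 9.81 * (0.000068)^2 = 0.000073031918
Denominator = 18 * 1025 * 1e-6 = 0.018450
w = 0.003958 m/s

0.003958


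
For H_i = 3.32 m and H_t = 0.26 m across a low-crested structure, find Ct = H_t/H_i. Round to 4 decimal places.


Ct = H_t / H_i
Ct = 0.26 / 3.32
Ct = 0.0783

0.0783


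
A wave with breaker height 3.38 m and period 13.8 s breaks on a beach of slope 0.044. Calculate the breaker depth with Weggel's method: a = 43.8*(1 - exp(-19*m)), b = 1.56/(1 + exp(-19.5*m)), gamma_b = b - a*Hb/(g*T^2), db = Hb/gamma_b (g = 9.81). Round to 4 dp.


a = 43.8 * (1 - exp(-19 * m))
exp(-19 * 0.044) = exp(-0.8360) = 0.433441
a = 43.8 * (1 - 0.433441) = 24.815292
b = 1.56 / (1 + exp(-19.5 * m))
exp(-19.5 * 0.044) = exp(-0.8580) = 0.424009
b = 1.56 / (1 + 0.424009) = 1.095498
Hb / (g * T^2) = 3.38 / (9.81 * 13.8^2) = 3.38 / 1868.2164 = 0.00180921
gamma_b = b - a * Hb/(g*T^2) = 1.095498 - 24.815292 * 0.00180921 = 1.050602
db = Hb / gamma_b = 3.38 / 1.050602
db = 3.2172 m

3.2172


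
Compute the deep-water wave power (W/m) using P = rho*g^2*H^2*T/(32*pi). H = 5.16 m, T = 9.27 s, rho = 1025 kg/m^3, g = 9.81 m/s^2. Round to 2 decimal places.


P = rho * g^2 * H^2 * T / (32 * pi)
P = 1025 * 9.81^2 * 5.16^2 * 9.27 / (32 * pi)
P = 1025 * 96.2361 * 26.6256 * 9.27 / 100.53096
P = 242181.61 W/m

242181.61


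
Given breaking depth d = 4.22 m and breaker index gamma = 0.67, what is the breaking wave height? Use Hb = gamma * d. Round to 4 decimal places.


Hb = gamma * d
Hb = 0.67 * 4.22
Hb = 2.8274 m

2.8274


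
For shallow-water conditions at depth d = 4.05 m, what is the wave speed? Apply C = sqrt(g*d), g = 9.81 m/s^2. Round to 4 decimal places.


Using the shallow-water approximation:
C = sqrt(g * d) = sqrt(9.81 * 4.05)
C = sqrt(39.7305)
C = 6.3032 m/s

6.3032


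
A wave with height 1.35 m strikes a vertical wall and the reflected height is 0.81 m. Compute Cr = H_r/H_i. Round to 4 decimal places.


Cr = H_r / H_i
Cr = 0.81 / 1.35
Cr = 0.6000

0.6000


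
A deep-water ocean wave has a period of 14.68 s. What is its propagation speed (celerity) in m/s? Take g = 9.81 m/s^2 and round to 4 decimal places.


We use the deep-water celerity formula:
C = g * T / (2 * pi)
C = 9.81 * 14.68 / (2 * 3.14159...)
C = 144.010800 / 6.283185
C = 22.9200 m/s

22.9200


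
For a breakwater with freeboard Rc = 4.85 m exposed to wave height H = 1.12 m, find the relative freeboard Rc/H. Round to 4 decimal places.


Relative freeboard = Rc / H
= 4.85 / 1.12
= 4.3304

4.3304


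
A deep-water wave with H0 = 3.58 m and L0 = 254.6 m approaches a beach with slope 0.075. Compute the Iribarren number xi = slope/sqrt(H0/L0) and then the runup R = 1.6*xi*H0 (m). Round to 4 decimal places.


xi = slope / sqrt(H0/L0)
H0/L0 = 3.58/254.6 = 0.014061
sqrt(0.014061) = 0.118580
xi = 0.075 / 0.118580 = 0.632483
R = 1.6 * xi * H0 = 1.6 * 0.632483 * 3.58
R = 3.6229 m

3.6229


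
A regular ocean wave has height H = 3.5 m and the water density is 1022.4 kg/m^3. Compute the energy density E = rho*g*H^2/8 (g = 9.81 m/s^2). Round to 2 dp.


E = (1/8) * rho * g * H^2
E = (1/8) * 1022.4 * 9.81 * 3.5^2
E = 0.125 * 1022.4 * 9.81 * 12.2500
E = 15358.05 J/m^2

15358.05


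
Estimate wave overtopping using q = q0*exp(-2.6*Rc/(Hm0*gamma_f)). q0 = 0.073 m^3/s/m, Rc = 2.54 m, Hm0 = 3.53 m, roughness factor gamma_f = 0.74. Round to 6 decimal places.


q = q0 * exp(-2.6 * Rc / (Hm0 * gamma_f))
Exponent = -2.6 * 2.54 / (3.53 * 0.74)
= -2.6 * 2.54 / 2.6122
= -2.528137
exp(-2.528137) = 0.079808
q = 0.073 * 0.079808
q = 0.005826 m^3/s/m

0.005826


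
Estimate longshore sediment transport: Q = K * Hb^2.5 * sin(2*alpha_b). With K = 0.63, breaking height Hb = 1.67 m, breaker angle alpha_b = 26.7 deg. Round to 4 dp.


Q = K * Hb^2.5 * sin(2 * alpha_b)
Hb^2.5 = 1.67^2.5 = 3.604053
sin(2 * 26.7) = sin(53.4) = 0.802817
Q = 0.63 * 3.604053 * 0.802817
Q = 1.8228 m^3/s

1.8228


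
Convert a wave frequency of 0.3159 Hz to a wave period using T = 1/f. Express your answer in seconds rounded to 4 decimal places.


T = 1 / f
T = 1 / 0.3159
T = 3.1656 s

3.1656


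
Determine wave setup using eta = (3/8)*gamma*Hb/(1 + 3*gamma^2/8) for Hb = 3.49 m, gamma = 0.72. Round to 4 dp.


eta = (3/8) * gamma * Hb / (1 + 3*gamma^2/8)
Numerator = (3/8) * 0.72 * 3.49 = 0.942300
Denominator = 1 + 3*0.72^2/8 = 1 + 0.194400 = 1.194400
eta = 0.942300 / 1.194400
eta = 0.7889 m

0.7889


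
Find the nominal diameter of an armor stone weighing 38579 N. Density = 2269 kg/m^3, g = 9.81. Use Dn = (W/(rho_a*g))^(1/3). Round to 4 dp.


V = W / (rho_a * g)
V = 38579 / (2269 * 9.81)
V = 38579 / 22258.89
V = 1.733195 m^3
Dn = V^(1/3) = 1.733195^(1/3)
Dn = 1.2012 m

1.2012


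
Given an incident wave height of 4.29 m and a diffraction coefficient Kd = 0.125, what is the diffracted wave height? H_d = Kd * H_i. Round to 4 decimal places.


H_d = Kd * H_i
H_d = 0.125 * 4.29
H_d = 0.5363 m

0.5363


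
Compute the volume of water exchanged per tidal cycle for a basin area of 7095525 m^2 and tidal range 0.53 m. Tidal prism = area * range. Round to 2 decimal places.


Tidal prism = Area * Tidal range
P = 7095525 * 0.53
P = 3760628.25 m^3

3760628.25


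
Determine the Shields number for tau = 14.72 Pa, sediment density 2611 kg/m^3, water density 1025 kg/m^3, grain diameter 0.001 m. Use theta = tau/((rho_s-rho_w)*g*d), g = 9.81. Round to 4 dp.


theta = tau / ((rho_s - rho_w) * g * d)
rho_s - rho_w = 2611 - 1025 = 1586
Denominator = 1586 * 9.81 * 0.001 = 15.558660
theta = 14.72 / 15.558660
theta = 0.9461

0.9461


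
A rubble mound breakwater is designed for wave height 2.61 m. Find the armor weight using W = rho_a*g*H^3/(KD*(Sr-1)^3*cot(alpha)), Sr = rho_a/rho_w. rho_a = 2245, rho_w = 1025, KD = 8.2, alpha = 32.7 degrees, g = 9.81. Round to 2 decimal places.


Sr = rho_a / rho_w = 2245 / 1025 = 2.190244
(Sr - 1) = 1.190244
(Sr - 1)^3 = 1.686195
cot(32.7) = 1 / tan(32.7) = 1 / 0.641989 = 1.557660
Numerator = 2245 * 9.81 * 2.61^3 = 391567.7132
Denominator = 8.2 * 1.686195 * 1.557660 = 21.537458
W = 391567.7132 / 21.537458
W = 18180.78 N

18180.78


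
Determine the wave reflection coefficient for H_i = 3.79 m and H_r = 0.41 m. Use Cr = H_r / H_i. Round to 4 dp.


Cr = H_r / H_i
Cr = 0.41 / 3.79
Cr = 0.1082

0.1082


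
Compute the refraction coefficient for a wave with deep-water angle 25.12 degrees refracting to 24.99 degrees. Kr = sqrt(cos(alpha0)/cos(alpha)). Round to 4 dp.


Kr = sqrt(cos(alpha0) / cos(alpha))
cos(25.12) = 0.905421
cos(24.99) = 0.906382
Kr = sqrt(0.905421 / 0.906382)
Kr = sqrt(0.998940)
Kr = 0.9995

0.9995


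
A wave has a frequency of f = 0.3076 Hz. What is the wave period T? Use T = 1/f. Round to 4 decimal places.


T = 1 / f
T = 1 / 0.3076
T = 3.2510 s

3.2510


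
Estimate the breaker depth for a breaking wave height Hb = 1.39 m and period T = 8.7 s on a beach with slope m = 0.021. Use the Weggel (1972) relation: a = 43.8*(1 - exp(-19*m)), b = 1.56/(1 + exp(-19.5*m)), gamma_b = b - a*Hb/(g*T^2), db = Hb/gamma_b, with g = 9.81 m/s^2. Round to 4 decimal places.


a = 43.8 * (1 - exp(-19 * m))
exp(-19 * 0.021) = exp(-0.3990) = 0.670991
a = 43.8 * (1 - 0.670991) = 14.410607
b = 1.56 / (1 + exp(-19.5 * m))
exp(-19.5 * 0.021) = exp(-0.4095) = 0.663982
b = 1.56 / (1 + 0.663982) = 0.937510
Hb / (g * T^2) = 1.39 / (9.81 * 8.7^2) = 1.39 / 742.5189 = 0.00187201
gamma_b = b - a * Hb/(g*T^2) = 0.937510 - 14.410607 * 0.00187201 = 0.910533
db = Hb / gamma_b = 1.39 / 0.910533
db = 1.5266 m

1.5266


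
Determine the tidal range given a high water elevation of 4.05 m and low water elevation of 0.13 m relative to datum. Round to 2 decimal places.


Tidal range = High water - Low water
Tidal range = 4.05 - (0.13)
Tidal range = 3.92 m

3.92


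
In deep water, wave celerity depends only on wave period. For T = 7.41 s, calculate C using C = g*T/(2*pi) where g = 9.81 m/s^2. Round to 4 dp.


We use the deep-water celerity formula:
C = g * T / (2 * pi)
C = 9.81 * 7.41 / (2 * 3.14159...)
C = 72.692100 / 6.283185
C = 11.5693 m/s

11.5693


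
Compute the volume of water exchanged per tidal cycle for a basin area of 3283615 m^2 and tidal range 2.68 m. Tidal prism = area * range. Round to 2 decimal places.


Tidal prism = Area * Tidal range
P = 3283615 * 2.68
P = 8800088.20 m^3

8800088.20


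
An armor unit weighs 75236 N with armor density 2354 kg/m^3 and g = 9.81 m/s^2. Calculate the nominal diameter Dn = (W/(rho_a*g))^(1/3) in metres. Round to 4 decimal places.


V = W / (rho_a * g)
V = 75236 / (2354 * 9.81)
V = 75236 / 23092.74
V = 3.257994 m^3
Dn = V^(1/3) = 3.257994^(1/3)
Dn = 1.4825 m

1.4825


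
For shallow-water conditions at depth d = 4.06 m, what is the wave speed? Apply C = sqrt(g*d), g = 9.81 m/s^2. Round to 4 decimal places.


Using the shallow-water approximation:
C = sqrt(g * d) = sqrt(9.81 * 4.06)
C = sqrt(39.8286)
C = 6.3110 m/s

6.3110


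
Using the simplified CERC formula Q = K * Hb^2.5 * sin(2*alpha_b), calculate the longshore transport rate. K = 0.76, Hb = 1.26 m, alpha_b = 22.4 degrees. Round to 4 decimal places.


Q = K * Hb^2.5 * sin(2 * alpha_b)
Hb^2.5 = 1.26^2.5 = 1.782077
sin(2 * 22.4) = sin(44.8) = 0.704634
Q = 0.76 * 1.782077 * 0.704634
Q = 0.9543 m^3/s

0.9543


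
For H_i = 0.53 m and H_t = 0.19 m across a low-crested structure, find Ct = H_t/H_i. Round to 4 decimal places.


Ct = H_t / H_i
Ct = 0.19 / 0.53
Ct = 0.3585

0.3585


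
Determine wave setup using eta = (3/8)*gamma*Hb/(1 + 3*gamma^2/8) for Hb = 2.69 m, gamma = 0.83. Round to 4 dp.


eta = (3/8) * gamma * Hb / (1 + 3*gamma^2/8)
Numerator = (3/8) * 0.83 * 2.69 = 0.837262
Denominator = 1 + 3*0.83^2/8 = 1 + 0.258338 = 1.258338
eta = 0.837262 / 1.258338
eta = 0.6654 m

0.6654


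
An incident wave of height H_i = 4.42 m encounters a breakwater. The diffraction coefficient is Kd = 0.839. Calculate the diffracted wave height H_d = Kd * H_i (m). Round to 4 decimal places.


H_d = Kd * H_i
H_d = 0.839 * 4.42
H_d = 3.7084 m

3.7084


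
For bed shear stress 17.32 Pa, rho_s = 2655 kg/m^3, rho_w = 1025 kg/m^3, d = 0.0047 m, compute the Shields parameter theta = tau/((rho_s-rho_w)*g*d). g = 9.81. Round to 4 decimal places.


theta = tau / ((rho_s - rho_w) * g * d)
rho_s - rho_w = 2655 - 1025 = 1630
Denominator = 1630 * 9.81 * 0.0047 = 75.154410
theta = 17.32 / 75.154410
theta = 0.2305

0.2305


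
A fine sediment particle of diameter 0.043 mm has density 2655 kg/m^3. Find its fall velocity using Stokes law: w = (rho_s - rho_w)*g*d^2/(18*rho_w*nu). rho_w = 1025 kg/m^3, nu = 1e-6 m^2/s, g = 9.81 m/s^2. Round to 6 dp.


w = (rho_s - rho_w) * g * d^2 / (18 * rho_w * nu)
d = 0.043 mm = 0.000043 m
rho_s - rho_w = 2655 - 1025 = 1630
Numerator = 1630 * 9.81 * (0.000043)^2 = 0.000029566065
Denominator = 18 * 1025 * 1e-6 = 0.018450
w = 0.001602 m/s

0.001602


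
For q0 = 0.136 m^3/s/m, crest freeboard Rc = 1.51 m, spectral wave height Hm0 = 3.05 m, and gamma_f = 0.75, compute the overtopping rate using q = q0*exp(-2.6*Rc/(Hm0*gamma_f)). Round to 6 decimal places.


q = q0 * exp(-2.6 * Rc / (Hm0 * gamma_f))
Exponent = -2.6 * 1.51 / (3.05 * 0.75)
= -2.6 * 1.51 / 2.2875
= -1.716284
exp(-1.716284) = 0.179733
q = 0.136 * 0.179733
q = 0.024444 m^3/s/m

0.024444


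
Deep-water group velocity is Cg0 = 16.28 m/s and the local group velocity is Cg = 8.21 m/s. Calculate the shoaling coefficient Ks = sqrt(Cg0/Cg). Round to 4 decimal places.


Ks = sqrt(Cg0 / Cg)
Ks = sqrt(16.28 / 8.21)
Ks = sqrt(1.9829)
Ks = 1.4082

1.4082


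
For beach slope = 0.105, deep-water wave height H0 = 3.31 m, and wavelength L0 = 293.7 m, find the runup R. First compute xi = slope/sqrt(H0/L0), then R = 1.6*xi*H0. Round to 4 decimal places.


xi = slope / sqrt(H0/L0)
H0/L0 = 3.31/293.7 = 0.011270
sqrt(0.011270) = 0.106160
xi = 0.105 / 0.106160 = 0.989071
R = 1.6 * xi * H0 = 1.6 * 0.989071 * 3.31
R = 5.2381 m

5.2381


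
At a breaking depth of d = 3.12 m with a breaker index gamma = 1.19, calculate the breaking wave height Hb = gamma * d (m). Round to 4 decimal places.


Hb = gamma * d
Hb = 1.19 * 3.12
Hb = 3.7128 m

3.7128


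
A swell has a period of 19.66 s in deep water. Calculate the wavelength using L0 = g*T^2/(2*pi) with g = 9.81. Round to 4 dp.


L0 = g * T^2 / (2 * pi)
L0 = 9.81 * 19.66^2 / (2 * pi)
L0 = 9.81 * 386.5156 / 6.28319
L0 = 3791.7180 / 6.28319
L0 = 603.4707 m

603.4707


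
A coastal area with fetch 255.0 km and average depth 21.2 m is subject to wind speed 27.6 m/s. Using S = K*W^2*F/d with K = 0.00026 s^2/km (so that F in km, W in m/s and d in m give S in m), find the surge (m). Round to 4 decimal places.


S = K * W^2 * F / d
W^2 = 27.6^2 = 761.76
S = 0.00026 * 761.76 * 255.0 / 21.2
Numerator = 0.00026 * 761.76 * 255.0 = 50.504688
S = 50.504688 / 21.2 = 2.3823 m

2.3823


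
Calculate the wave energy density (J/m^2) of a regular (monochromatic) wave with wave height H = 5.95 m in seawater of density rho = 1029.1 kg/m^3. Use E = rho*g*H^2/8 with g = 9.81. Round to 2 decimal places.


E = (1/8) * rho * g * H^2
E = (1/8) * 1029.1 * 9.81 * 5.95^2
E = 0.125 * 1029.1 * 9.81 * 35.4025
E = 44675.61 J/m^2

44675.61


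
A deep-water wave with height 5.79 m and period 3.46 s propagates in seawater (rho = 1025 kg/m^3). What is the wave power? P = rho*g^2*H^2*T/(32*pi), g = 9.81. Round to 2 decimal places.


P = rho * g^2 * H^2 * T / (32 * pi)
P = 1025 * 9.81^2 * 5.79^2 * 3.46 / (32 * pi)
P = 1025 * 96.2361 * 33.5241 * 3.46 / 100.53096
P = 113813.89 W/m

113813.89


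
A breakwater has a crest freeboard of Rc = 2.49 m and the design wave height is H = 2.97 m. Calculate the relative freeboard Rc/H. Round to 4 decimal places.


Relative freeboard = Rc / H
= 2.49 / 2.97
= 0.8384

0.8384


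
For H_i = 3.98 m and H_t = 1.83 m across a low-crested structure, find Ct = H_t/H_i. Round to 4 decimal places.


Ct = H_t / H_i
Ct = 1.83 / 3.98
Ct = 0.4598

0.4598


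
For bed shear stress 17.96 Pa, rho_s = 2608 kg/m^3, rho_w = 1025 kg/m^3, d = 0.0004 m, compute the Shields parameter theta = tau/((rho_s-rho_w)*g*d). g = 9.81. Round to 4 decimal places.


theta = tau / ((rho_s - rho_w) * g * d)
rho_s - rho_w = 2608 - 1025 = 1583
Denominator = 1583 * 9.81 * 0.0004 = 6.211692
theta = 17.96 / 6.211692
theta = 2.8913

2.8913


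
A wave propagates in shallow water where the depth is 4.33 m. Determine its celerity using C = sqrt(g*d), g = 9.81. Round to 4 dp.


Using the shallow-water approximation:
C = sqrt(g * d) = sqrt(9.81 * 4.33)
C = sqrt(42.4773)
C = 6.5175 m/s

6.5175


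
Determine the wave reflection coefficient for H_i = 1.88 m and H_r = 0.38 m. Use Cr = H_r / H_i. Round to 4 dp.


Cr = H_r / H_i
Cr = 0.38 / 1.88
Cr = 0.2021

0.2021


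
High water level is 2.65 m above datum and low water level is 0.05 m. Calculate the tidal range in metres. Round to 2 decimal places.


Tidal range = High water - Low water
Tidal range = 2.65 - (0.05)
Tidal range = 2.60 m

2.60


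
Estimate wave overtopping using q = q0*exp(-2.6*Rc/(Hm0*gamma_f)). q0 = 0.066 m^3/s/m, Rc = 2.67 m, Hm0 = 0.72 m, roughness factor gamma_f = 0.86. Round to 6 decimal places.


q = q0 * exp(-2.6 * Rc / (Hm0 * gamma_f))
Exponent = -2.6 * 2.67 / (0.72 * 0.86)
= -2.6 * 2.67 / 0.6192
= -11.211240
exp(-11.211240) = 0.000014
q = 0.066 * 0.000014
q = 0.000001 m^3/s/m

0.000001


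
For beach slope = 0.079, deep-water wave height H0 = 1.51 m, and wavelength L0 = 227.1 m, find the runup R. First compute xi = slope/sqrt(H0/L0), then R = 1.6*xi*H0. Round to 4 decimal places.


xi = slope / sqrt(H0/L0)
H0/L0 = 1.51/227.1 = 0.006649
sqrt(0.006649) = 0.081542
xi = 0.079 / 0.081542 = 0.968829
R = 1.6 * xi * H0 = 1.6 * 0.968829 * 1.51
R = 2.3407 m

2.3407


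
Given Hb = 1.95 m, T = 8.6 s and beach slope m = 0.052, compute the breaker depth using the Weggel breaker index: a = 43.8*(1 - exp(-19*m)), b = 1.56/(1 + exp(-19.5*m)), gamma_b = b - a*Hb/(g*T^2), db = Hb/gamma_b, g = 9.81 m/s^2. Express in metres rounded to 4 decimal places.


a = 43.8 * (1 - exp(-19 * m))
exp(-19 * 0.052) = exp(-0.9880) = 0.372321
a = 43.8 * (1 - 0.372321) = 27.492358
b = 1.56 / (1 + exp(-19.5 * m))
exp(-19.5 * 0.052) = exp(-1.0140) = 0.362765
b = 1.56 / (1 + 0.362765) = 1.144731
Hb / (g * T^2) = 1.95 / (9.81 * 8.6^2) = 1.95 / 725.5476 = 0.00268763
gamma_b = b - a * Hb/(g*T^2) = 1.144731 - 27.492358 * 0.00268763 = 1.070842
db = Hb / gamma_b = 1.95 / 1.070842
db = 1.8210 m

1.8210


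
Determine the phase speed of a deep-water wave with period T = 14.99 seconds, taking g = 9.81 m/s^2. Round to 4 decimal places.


We use the deep-water celerity formula:
C = g * T / (2 * pi)
C = 9.81 * 14.99 / (2 * 3.14159...)
C = 147.051900 / 6.283185
C = 23.4040 m/s

23.4040


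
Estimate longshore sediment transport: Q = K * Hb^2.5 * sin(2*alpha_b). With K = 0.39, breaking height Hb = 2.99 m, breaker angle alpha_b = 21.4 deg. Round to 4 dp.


Q = K * Hb^2.5 * sin(2 * alpha_b)
Hb^2.5 = 2.99^2.5 = 15.458878
sin(2 * 21.4) = sin(42.8) = 0.679441
Q = 0.39 * 15.458878 * 0.679441
Q = 4.0963 m^3/s

4.0963


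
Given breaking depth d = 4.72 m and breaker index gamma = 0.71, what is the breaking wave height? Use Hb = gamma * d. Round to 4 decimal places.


Hb = gamma * d
Hb = 0.71 * 4.72
Hb = 3.3512 m

3.3512


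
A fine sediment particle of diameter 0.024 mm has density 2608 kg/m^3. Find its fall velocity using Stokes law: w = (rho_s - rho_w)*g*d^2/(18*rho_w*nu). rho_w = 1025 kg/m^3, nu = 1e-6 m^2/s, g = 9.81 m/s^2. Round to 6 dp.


w = (rho_s - rho_w) * g * d^2 / (18 * rho_w * nu)
d = 0.024 mm = 0.000024 m
rho_s - rho_w = 2608 - 1025 = 1583
Numerator = 1583 * 9.81 * (0.000024)^2 = 0.000008944836
Denominator = 18 * 1025 * 1e-6 = 0.018450
w = 0.000485 m/s

0.000485


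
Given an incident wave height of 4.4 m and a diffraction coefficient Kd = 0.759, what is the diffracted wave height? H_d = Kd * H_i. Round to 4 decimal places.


H_d = Kd * H_i
H_d = 0.759 * 4.4
H_d = 3.3396 m

3.3396


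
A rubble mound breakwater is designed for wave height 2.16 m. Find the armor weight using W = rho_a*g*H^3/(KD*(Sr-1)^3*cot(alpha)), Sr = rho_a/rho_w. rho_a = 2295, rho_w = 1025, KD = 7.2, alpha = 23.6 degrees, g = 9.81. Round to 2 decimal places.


Sr = rho_a / rho_w = 2295 / 1025 = 2.239024
(Sr - 1) = 1.239024
(Sr - 1)^3 = 1.902127
cot(23.6) = 1 / tan(23.6) = 1 / 0.436889 = 2.288910
Numerator = 2295 * 9.81 * 2.16^3 = 226888.7439
Denominator = 7.2 * 1.902127 * 2.288910 = 31.347340
W = 226888.7439 / 31.347340
W = 7237.89 N

7237.89


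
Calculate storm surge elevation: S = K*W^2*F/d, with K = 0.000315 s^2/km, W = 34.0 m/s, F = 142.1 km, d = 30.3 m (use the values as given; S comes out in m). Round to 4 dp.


S = K * W^2 * F / d
W^2 = 34.0^2 = 1156.00
S = 0.000315 * 1156.00 * 142.1 / 30.3
Numerator = 0.000315 * 1156.00 * 142.1 = 51.744294
S = 51.744294 / 30.3 = 1.7077 m

1.7077


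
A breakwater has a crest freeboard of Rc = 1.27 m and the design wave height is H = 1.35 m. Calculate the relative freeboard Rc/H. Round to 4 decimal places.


Relative freeboard = Rc / H
= 1.27 / 1.35
= 0.9407

0.9407


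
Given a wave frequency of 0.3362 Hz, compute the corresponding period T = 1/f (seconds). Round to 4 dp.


T = 1 / f
T = 1 / 0.3362
T = 2.9744 s

2.9744


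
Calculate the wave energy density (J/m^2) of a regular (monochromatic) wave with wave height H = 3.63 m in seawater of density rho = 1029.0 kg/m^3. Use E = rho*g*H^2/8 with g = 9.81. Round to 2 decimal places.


E = (1/8) * rho * g * H^2
E = (1/8) * 1029.0 * 9.81 * 3.63^2
E = 0.125 * 1029.0 * 9.81 * 13.1769
E = 16626.76 J/m^2

16626.76


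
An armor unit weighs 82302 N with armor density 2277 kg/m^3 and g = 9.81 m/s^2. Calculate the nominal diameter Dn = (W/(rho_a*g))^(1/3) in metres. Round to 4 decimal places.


V = W / (rho_a * g)
V = 82302 / (2277 * 9.81)
V = 82302 / 22337.37
V = 3.684498 m^3
Dn = V^(1/3) = 3.684498^(1/3)
Dn = 1.5445 m

1.5445


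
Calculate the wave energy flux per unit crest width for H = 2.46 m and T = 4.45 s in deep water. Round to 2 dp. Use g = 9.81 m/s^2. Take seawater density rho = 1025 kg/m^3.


P = rho * g^2 * H^2 * T / (32 * pi)
P = 1025 * 9.81^2 * 2.46^2 * 4.45 / (32 * pi)
P = 1025 * 96.2361 * 6.0516 * 4.45 / 100.53096
P = 26423.62 W/m

26423.62


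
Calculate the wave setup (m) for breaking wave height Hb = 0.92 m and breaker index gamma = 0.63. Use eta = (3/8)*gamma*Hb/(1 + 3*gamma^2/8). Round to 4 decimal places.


eta = (3/8) * gamma * Hb / (1 + 3*gamma^2/8)
Numerator = (3/8) * 0.63 * 0.92 = 0.217350
Denominator = 1 + 3*0.63^2/8 = 1 + 0.148838 = 1.148838
eta = 0.217350 / 1.148838
eta = 0.1892 m

0.1892


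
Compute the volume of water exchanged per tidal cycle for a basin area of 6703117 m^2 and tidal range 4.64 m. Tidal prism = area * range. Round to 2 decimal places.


Tidal prism = Area * Tidal range
P = 6703117 * 4.64
P = 31102462.88 m^3

31102462.88


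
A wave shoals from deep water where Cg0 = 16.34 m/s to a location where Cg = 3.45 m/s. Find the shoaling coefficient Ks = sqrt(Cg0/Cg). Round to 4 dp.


Ks = sqrt(Cg0 / Cg)
Ks = sqrt(16.34 / 3.45)
Ks = sqrt(4.7362)
Ks = 2.1763

2.1763


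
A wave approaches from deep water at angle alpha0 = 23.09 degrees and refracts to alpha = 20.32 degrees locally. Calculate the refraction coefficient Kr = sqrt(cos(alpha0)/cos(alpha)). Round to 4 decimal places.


Kr = sqrt(cos(alpha0) / cos(alpha))
cos(23.09) = 0.919890
cos(20.32) = 0.937768
Kr = sqrt(0.919890 / 0.937768)
Kr = sqrt(0.980936)
Kr = 0.9904

0.9904


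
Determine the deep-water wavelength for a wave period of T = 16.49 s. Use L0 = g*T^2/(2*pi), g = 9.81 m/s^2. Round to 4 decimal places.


L0 = g * T^2 / (2 * pi)
L0 = 9.81 * 16.49^2 / (2 * pi)
L0 = 9.81 * 271.9201 / 6.28319
L0 = 2667.5362 / 6.28319
L0 = 424.5516 m

424.5516


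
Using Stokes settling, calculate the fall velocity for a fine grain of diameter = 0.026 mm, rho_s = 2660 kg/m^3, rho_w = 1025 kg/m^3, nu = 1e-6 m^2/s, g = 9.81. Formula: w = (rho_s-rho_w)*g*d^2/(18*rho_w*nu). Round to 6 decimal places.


w = (rho_s - rho_w) * g * d^2 / (18 * rho_w * nu)
d = 0.026 mm = 0.000026 m
rho_s - rho_w = 2660 - 1025 = 1635
Numerator = 1635 * 9.81 * (0.000026)^2 = 0.000010842601
Denominator = 18 * 1025 * 1e-6 = 0.018450
w = 0.000588 m/s

0.000588


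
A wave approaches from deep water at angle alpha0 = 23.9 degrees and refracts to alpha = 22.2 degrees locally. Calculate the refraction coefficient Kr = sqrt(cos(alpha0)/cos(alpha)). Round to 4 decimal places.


Kr = sqrt(cos(alpha0) / cos(alpha))
cos(23.9) = 0.914254
cos(22.2) = 0.925871
Kr = sqrt(0.914254 / 0.925871)
Kr = sqrt(0.987453)
Kr = 0.9937

0.9937


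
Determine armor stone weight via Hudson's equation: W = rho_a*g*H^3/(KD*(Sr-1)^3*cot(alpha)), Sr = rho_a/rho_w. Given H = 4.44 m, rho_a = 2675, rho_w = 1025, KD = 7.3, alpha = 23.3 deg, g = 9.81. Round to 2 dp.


Sr = rho_a / rho_w = 2675 / 1025 = 2.609756
(Sr - 1) = 1.609756
(Sr - 1)^3 = 4.171385
cot(23.3) = 1 / tan(23.3) = 1 / 0.430668 = 2.321974
Numerator = 2675 * 9.81 * 4.44^3 = 2296897.9708
Denominator = 7.3 * 4.171385 * 2.321974 = 70.706681
W = 2296897.9708 / 70.706681
W = 32484.88 N

32484.88


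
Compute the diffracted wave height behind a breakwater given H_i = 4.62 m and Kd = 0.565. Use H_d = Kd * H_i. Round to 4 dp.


H_d = Kd * H_i
H_d = 0.565 * 4.62
H_d = 2.6103 m

2.6103


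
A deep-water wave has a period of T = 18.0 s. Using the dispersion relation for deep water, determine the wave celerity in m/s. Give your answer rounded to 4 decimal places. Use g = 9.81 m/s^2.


We use the deep-water celerity formula:
C = g * T / (2 * pi)
C = 9.81 * 18.0 / (2 * 3.14159...)
C = 176.580000 / 6.283185
C = 28.1036 m/s

28.1036


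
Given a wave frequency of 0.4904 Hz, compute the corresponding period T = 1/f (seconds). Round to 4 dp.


T = 1 / f
T = 1 / 0.4904
T = 2.0392 s

2.0392


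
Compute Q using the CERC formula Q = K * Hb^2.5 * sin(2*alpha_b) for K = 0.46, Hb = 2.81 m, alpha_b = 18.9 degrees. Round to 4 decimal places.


Q = K * Hb^2.5 * sin(2 * alpha_b)
Hb^2.5 = 2.81^2.5 = 13.236276
sin(2 * 18.9) = sin(37.8) = 0.612907
Q = 0.46 * 13.236276 * 0.612907
Q = 3.7318 m^3/s

3.7318


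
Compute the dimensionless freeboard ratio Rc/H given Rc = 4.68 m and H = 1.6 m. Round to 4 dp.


Relative freeboard = Rc / H
= 4.68 / 1.6
= 2.9250

2.9250


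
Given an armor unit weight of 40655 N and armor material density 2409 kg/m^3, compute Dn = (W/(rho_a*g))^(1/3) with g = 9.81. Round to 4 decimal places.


V = W / (rho_a * g)
V = 40655 / (2409 * 9.81)
V = 40655 / 23632.29
V = 1.720316 m^3
Dn = V^(1/3) = 1.720316^(1/3)
Dn = 1.1982 m

1.1982


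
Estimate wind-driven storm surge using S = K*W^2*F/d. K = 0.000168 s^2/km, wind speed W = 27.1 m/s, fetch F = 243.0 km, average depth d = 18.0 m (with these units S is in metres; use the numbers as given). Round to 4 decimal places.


S = K * W^2 * F / d
W^2 = 27.1^2 = 734.41
S = 0.000168 * 734.41 * 243.0 / 18.0
Numerator = 0.000168 * 734.41 * 243.0 = 29.981554
S = 29.981554 / 18.0 = 1.6656 m

1.6656


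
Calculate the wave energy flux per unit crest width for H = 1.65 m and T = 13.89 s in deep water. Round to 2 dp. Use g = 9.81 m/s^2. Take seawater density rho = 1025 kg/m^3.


P = rho * g^2 * H^2 * T / (32 * pi)
P = 1025 * 9.81^2 * 1.65^2 * 13.89 / (32 * pi)
P = 1025 * 96.2361 * 2.7225 * 13.89 / 100.53096
P = 37104.98 W/m

37104.98


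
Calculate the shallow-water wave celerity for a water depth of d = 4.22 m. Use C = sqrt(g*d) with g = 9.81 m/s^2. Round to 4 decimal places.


Using the shallow-water approximation:
C = sqrt(g * d) = sqrt(9.81 * 4.22)
C = sqrt(41.3982)
C = 6.4341 m/s

6.4341


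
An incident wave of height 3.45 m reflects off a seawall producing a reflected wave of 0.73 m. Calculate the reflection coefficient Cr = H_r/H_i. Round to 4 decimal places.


Cr = H_r / H_i
Cr = 0.73 / 3.45
Cr = 0.2116

0.2116


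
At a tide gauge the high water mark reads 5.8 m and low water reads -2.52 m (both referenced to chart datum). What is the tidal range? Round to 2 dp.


Tidal range = High water - Low water
Tidal range = 5.8 - (-2.52)
Tidal range = 8.32 m

8.32


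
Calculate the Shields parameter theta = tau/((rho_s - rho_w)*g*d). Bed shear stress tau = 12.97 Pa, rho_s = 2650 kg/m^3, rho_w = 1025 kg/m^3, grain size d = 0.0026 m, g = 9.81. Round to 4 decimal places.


theta = tau / ((rho_s - rho_w) * g * d)
rho_s - rho_w = 2650 - 1025 = 1625
Denominator = 1625 * 9.81 * 0.0026 = 41.447250
theta = 12.97 / 41.447250
theta = 0.3129

0.3129


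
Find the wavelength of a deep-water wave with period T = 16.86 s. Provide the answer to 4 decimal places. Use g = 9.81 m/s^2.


L0 = g * T^2 / (2 * pi)
L0 = 9.81 * 16.86^2 / (2 * pi)
L0 = 9.81 * 284.2596 / 6.28319
L0 = 2788.5867 / 6.28319
L0 = 443.8174 m

443.8174


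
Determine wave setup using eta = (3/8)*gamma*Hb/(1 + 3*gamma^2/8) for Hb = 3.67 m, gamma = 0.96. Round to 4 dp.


eta = (3/8) * gamma * Hb / (1 + 3*gamma^2/8)
Numerator = (3/8) * 0.96 * 3.67 = 1.321200
Denominator = 1 + 3*0.96^2/8 = 1 + 0.345600 = 1.345600
eta = 1.321200 / 1.345600
eta = 0.9819 m

0.9819


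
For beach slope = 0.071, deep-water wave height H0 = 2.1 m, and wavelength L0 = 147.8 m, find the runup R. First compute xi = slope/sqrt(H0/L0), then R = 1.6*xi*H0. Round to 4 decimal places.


xi = slope / sqrt(H0/L0)
H0/L0 = 2.1/147.8 = 0.014208
sqrt(0.014208) = 0.119199
xi = 0.071 / 0.119199 = 0.595643
R = 1.6 * xi * H0 = 1.6 * 0.595643 * 2.1
R = 2.0014 m

2.0014


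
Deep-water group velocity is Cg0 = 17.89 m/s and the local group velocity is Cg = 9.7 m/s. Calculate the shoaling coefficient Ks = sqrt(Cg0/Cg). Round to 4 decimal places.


Ks = sqrt(Cg0 / Cg)
Ks = sqrt(17.89 / 9.7)
Ks = sqrt(1.8443)
Ks = 1.3581

1.3581


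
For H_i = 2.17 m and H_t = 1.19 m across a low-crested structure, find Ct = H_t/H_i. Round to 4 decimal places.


Ct = H_t / H_i
Ct = 1.19 / 2.17
Ct = 0.5484

0.5484


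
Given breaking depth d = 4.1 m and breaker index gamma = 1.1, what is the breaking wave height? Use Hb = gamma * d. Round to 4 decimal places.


Hb = gamma * d
Hb = 1.1 * 4.1
Hb = 4.5100 m

4.5100


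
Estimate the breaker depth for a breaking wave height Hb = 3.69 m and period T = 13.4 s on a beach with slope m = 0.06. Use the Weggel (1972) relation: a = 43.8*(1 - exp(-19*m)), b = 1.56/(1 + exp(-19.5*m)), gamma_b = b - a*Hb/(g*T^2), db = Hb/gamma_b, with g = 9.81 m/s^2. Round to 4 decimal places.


a = 43.8 * (1 - exp(-19 * m))
exp(-19 * 0.06) = exp(-1.1400) = 0.319819
a = 43.8 * (1 - 0.319819) = 29.791927
b = 1.56 / (1 + exp(-19.5 * m))
exp(-19.5 * 0.06) = exp(-1.1700) = 0.310367
b = 1.56 / (1 + 0.310367) = 1.190506
Hb / (g * T^2) = 3.69 / (9.81 * 13.4^2) = 3.69 / 1761.4836 = 0.00209483
gamma_b = b - a * Hb/(g*T^2) = 1.190506 - 29.791927 * 0.00209483 = 1.128097
db = Hb / gamma_b = 3.69 / 1.128097
db = 3.2710 m

3.2710


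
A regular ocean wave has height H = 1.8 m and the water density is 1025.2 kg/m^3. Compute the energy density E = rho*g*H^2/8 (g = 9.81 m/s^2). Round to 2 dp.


E = (1/8) * rho * g * H^2
E = (1/8) * 1025.2 * 9.81 * 1.8^2
E = 0.125 * 1025.2 * 9.81 * 3.2400
E = 4073.17 J/m^2

4073.17
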